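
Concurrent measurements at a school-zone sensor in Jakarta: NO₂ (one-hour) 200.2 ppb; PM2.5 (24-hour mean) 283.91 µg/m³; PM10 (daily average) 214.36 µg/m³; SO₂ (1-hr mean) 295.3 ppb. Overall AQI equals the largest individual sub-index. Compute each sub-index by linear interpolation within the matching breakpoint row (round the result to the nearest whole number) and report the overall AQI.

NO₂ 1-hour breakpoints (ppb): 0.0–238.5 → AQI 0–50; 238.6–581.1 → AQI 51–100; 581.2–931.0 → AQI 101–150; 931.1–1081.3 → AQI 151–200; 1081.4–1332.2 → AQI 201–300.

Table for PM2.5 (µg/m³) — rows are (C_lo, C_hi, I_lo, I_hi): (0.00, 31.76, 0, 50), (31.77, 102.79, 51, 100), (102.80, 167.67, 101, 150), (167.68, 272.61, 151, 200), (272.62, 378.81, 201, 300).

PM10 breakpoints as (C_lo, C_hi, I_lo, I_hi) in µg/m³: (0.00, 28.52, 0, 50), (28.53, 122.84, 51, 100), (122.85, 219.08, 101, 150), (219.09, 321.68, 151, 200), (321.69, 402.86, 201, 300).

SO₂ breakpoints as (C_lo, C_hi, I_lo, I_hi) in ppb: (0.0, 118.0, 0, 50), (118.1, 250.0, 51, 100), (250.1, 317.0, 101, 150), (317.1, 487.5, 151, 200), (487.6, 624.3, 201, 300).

212

NO₂ 200.2: bracket 0.0–238.5 → index 0–50; slope 50/238.5, offset 200.2.
AQI = 0 + 50/238.5·200.2 ≈ 41.97 ⇒ 42.
PM2.5: row 272.62–378.81 (AQI 201–300). (300−201)·(283.91−272.62)/(378.81−272.62) + 201 = 99·11.29/106.19 + 201 ≈ 211.53 → 212.
PM10 214.36: bracket 122.85–219.08 → index 101–150; slope 49/96.23, offset 91.51.
AQI = 101 + 49/96.23·91.51 ≈ 147.60 ⇒ 148.
SO₂: 295.3 ∈ [250.1, 317.0] ↔ index [101, 150].
101 + (295.3−250.1)·(150−101)/(317.0−250.1) = 101 + 45.2·49/66.9 ≈ 134.11, so AQI = 134.
Sub-indices: NO₂→42, PM2.5→212, PM10→148, SO₂→134. Overall AQI = max = 212; dominant pollutant is PM2.5.
AQI 212: Very Unhealthy.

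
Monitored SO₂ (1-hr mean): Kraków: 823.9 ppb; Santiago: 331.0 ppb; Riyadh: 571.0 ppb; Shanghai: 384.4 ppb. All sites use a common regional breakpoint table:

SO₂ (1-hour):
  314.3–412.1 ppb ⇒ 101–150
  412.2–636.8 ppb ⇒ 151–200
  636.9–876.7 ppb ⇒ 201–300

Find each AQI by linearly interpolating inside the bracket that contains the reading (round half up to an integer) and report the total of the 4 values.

Kraków 823.9: bracket 636.9–876.7 → index 201–300; slope 99/239.8, offset 187.0.
AQI = 201 + 99/239.8·187.0 ≈ 278.20 ⇒ 278.
Santiago: 331.0 ∈ [314.3, 412.1] ↔ index [101, 150].
101 + (331.0−314.3)·(150−101)/(412.1−314.3) = 101 + 16.7·49/97.8 ≈ 109.37, so AQI = 109.
Riyadh: 571.0 ∈ [412.2, 636.8] ↔ index [151, 200].
151 + (571.0−412.2)·(200−151)/(636.8−412.2) = 151 + 158.8·49/224.6 ≈ 185.64, so AQI = 186.
Shanghai 384.4: bracket 314.3–412.1 → index 101–150; slope 49/97.8, offset 70.1.
AQI = 101 + 49/97.8·70.1 ≈ 136.12 ⇒ 136.
AQIs: Kraków=278, Santiago=109, Riyadh=186, Shanghai=136. Sum = 278 + 109 + 186 + 136 = 709.

709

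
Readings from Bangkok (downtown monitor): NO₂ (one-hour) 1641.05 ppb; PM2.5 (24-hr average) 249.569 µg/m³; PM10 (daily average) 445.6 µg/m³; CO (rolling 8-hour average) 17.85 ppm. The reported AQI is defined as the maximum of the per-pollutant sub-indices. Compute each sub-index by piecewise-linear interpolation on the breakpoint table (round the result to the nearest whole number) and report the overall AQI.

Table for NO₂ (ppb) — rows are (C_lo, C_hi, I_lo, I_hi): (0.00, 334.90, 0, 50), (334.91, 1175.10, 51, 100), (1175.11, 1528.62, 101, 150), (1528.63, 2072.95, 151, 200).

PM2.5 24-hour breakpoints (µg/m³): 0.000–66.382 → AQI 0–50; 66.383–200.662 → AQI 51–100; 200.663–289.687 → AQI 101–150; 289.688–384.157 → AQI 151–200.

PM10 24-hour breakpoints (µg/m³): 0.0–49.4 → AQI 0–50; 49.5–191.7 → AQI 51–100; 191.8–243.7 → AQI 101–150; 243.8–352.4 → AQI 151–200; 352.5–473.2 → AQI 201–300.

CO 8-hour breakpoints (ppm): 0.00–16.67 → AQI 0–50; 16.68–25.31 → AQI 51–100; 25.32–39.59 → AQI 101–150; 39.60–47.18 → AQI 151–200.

277

NO₂: 1641.05 ∈ [1528.63, 2072.95] ↔ index [151, 200].
151 + (1641.05−1528.63)·(200−151)/(2072.95−1528.63) = 151 + 112.42·49/544.32 ≈ 161.12, so AQI = 161.
PM2.5: 249.569 ∈ [200.663, 289.687] ↔ index [101, 150].
101 + (249.569−200.663)·(150−101)/(289.687−200.663) = 101 + 48.906·49/89.024 ≈ 127.92, so AQI = 128.
PM10: 445.6 ∈ [352.5, 473.2] ↔ index [201, 300].
201 + (445.6−352.5)·(300−201)/(473.2−352.5) = 201 + 93.1·99/120.7 ≈ 277.36, so AQI = 277.
CO: row 16.68–25.31 (AQI 51–100). (100−51)·(17.85−16.68)/(25.31−16.68) + 51 = 49·1.17/8.63 + 51 ≈ 57.64 → 58.
Sub-indices: NO₂→161, PM2.5→128, PM10→277, CO→58. Overall AQI = max = 277; dominant pollutant is PM10.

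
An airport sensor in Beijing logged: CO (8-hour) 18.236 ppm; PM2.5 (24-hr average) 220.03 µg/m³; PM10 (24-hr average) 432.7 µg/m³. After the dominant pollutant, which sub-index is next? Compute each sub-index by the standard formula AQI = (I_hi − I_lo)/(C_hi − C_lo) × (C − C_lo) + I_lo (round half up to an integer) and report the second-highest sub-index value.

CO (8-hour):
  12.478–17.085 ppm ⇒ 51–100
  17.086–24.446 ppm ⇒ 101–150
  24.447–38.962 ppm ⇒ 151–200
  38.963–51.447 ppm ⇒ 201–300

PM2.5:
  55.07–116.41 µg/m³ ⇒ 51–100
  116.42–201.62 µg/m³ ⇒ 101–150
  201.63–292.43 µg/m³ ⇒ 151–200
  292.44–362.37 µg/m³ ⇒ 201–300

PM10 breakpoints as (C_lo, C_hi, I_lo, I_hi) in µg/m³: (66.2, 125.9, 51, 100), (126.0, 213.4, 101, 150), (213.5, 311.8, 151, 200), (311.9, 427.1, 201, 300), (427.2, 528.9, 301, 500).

161

CO: 18.236 lies in 17.086–24.446, so I_lo=101, I_hi=150, C_lo=17.086, C_hi=24.446.
(150−101)/(24.446−17.086) × (18.236−17.086) + 101 = 49/7.360 × 1.150 + 101 ≈ 108.66 → 109.
PM2.5: 220.03 ∈ [201.63, 292.43] ↔ index [151, 200].
151 + (220.03−201.63)·(200−151)/(292.43−201.63) = 151 + 18.40·49/90.80 ≈ 160.93, so AQI = 161.
PM10: 432.7 lies in 427.2–528.9, so I_lo=301, I_hi=500, C_lo=427.2, C_hi=528.9.
(500−301)/(528.9−427.2) × (432.7−427.2) + 301 = 199/101.7 × 5.5 + 301 ≈ 311.76 → 312.
Sub-indices: CO→109, PM2.5→161, PM10→312. Ranked high→low: 312, 161, 109. Second-highest sub-index = 161.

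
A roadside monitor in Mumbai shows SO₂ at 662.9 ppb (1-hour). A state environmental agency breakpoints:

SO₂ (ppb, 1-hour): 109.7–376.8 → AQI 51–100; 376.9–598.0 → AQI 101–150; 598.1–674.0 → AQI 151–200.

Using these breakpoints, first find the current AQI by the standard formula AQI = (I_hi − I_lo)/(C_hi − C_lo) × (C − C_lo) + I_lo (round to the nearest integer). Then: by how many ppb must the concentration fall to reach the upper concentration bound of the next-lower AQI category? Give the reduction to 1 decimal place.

64.9

SO₂ 662.9: bracket 598.1–674.0 → index 151–200; slope 49/75.9, offset 64.8.
AQI = 151 + 49/75.9·64.8 ≈ 192.83 ⇒ 193.
Current AQI 193 is in the Unhealthy range (151–200). The next-lower category tops out at AQI 150, whose upper concentration bound is 598.0 ppb.
Reduction needed = 662.9 − 598.0 = 64.9 ppb.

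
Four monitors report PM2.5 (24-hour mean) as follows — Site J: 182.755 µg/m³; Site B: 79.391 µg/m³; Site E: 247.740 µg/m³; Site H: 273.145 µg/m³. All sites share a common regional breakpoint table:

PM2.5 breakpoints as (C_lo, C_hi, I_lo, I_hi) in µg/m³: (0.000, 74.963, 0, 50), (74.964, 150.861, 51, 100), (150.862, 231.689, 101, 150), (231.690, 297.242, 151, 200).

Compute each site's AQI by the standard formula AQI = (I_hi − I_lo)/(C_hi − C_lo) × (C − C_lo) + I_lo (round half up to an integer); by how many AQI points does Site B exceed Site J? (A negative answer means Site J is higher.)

-66

Site J 182.755: bracket 150.862–231.689 → index 101–150; slope 49/80.827, offset 31.893.
AQI = 101 + 49/80.827·31.893 ≈ 120.33 ⇒ 120.
Site B 79.391: bracket 74.964–150.861 → index 51–100; slope 49/75.897, offset 4.427.
AQI = 51 + 49/75.897·4.427 ≈ 53.86 ⇒ 54.
Site E 247.740: bracket 231.690–297.242 → index 151–200; slope 49/65.552, offset 16.050.
AQI = 151 + 49/65.552·16.050 ≈ 163.00 ⇒ 163.
Site H: row 231.690–297.242 (AQI 151–200). (200−151)·(273.145−231.690)/(297.242−231.690) + 151 = 49·41.455/65.552 + 151 ≈ 181.99 → 182.
AQIs: Site J=120, Site B=54, Site E=163, Site H=182. Site B (54) − Site J (120) = -66.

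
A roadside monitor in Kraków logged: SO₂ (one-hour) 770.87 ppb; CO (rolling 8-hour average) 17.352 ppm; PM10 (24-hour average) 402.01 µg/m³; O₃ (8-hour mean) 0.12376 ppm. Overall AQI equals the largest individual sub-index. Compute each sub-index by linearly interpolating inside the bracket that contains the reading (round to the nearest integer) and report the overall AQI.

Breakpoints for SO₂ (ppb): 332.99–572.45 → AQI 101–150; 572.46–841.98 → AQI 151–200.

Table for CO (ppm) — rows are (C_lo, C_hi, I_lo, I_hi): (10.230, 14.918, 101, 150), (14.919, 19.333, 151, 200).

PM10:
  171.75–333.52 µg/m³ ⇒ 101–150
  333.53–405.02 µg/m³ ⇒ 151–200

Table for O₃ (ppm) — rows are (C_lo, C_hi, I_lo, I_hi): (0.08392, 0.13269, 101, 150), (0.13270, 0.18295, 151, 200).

SO₂: row 572.46–841.98 (AQI 151–200). (200−151)·(770.87−572.46)/(841.98−572.46) + 151 = 49·198.41/269.52 + 151 ≈ 187.07 → 187.
CO 17.352: bracket 14.919–19.333 → index 151–200; slope 49/4.414, offset 2.433.
AQI = 151 + 49/4.414·2.433 ≈ 178.01 ⇒ 178.
PM10 402.01: bracket 333.53–405.02 → index 151–200; slope 49/71.49, offset 68.48.
AQI = 151 + 49/71.49·68.48 ≈ 197.94 ⇒ 198.
O₃: row 0.08392–0.13269 (AQI 101–150). (150−101)·(0.12376−0.08392)/(0.13269−0.08392) + 101 = 49·0.03984/0.04877 + 101 ≈ 141.03 → 141.
Sub-indices: SO₂→187, CO→178, PM10→198, O₃→141. Overall AQI = max = 198; dominant pollutant is PM10.
AQI 198: Unhealthy.

198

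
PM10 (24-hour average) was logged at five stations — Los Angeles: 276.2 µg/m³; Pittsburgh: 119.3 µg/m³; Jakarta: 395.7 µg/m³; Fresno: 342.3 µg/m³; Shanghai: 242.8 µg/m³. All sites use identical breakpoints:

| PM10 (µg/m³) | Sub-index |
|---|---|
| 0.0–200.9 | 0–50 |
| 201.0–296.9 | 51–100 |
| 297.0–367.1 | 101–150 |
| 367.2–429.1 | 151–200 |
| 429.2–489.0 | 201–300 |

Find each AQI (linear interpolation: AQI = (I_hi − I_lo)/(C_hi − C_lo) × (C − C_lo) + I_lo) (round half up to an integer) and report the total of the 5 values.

498

Los Angeles 276.2: bracket 201.0–296.9 → index 51–100; slope 49/95.9, offset 75.2.
AQI = 51 + 49/95.9·75.2 ≈ 89.42 ⇒ 89.
Pittsburgh: row 0.0–200.9 (AQI 0–50). (50−0)·(119.3−0.0)/(200.9−0.0) + 0 = 50·119.3/200.9 + 0 ≈ 29.69 → 30.
Jakarta: 395.7 lies in 367.2–429.1, so I_lo=151, I_hi=200, C_lo=367.2, C_hi=429.1.
(200−151)/(429.1−367.2) × (395.7−367.2) + 151 = 49/61.9 × 28.5 + 151 ≈ 173.56 → 174.
Fresno: 342.3 lies in 297.0–367.1, so I_lo=101, I_hi=150, C_lo=297.0, C_hi=367.1.
(150−101)/(367.1−297.0) × (342.3−297.0) + 101 = 49/70.1 × 45.3 + 101 ≈ 132.66 → 133.
Shanghai 242.8: bracket 201.0–296.9 → index 51–100; slope 49/95.9, offset 41.8.
AQI = 51 + 49/95.9·41.8 ≈ 72.36 ⇒ 72.
AQIs: Los Angeles=89, Pittsburgh=30, Jakarta=174, Fresno=133, Shanghai=72. Sum = 89 + 30 + 174 + 133 + 72 = 498.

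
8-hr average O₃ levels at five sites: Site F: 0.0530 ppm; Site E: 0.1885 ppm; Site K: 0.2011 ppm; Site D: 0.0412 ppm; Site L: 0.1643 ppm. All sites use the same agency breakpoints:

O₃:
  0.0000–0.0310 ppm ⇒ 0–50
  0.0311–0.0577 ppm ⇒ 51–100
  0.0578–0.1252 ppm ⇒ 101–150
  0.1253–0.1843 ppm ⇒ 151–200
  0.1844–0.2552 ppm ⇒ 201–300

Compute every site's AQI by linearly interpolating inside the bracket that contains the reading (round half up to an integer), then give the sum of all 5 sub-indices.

775

Site F 0.0530: bracket 0.0311–0.0577 → index 51–100; slope 49/0.0266, offset 0.0219.
AQI = 51 + 49/0.0266·0.0219 ≈ 91.34 ⇒ 91.
Site E 0.1885: bracket 0.1844–0.2552 → index 201–300; slope 99/0.0708, offset 0.0041.
AQI = 201 + 99/0.0708·0.0041 ≈ 206.73 ⇒ 207.
Site K: 0.2011 lies in 0.1844–0.2552, so I_lo=201, I_hi=300, C_lo=0.1844, C_hi=0.2552.
(300−201)/(0.2552−0.1844) × (0.2011−0.1844) + 201 = 99/0.0708 × 0.0167 + 201 ≈ 224.35 → 224.
Site D: 0.0412 ∈ [0.0311, 0.0577] ↔ index [51, 100].
51 + (0.0412−0.0311)·(100−51)/(0.0577−0.0311) = 51 + 0.0101·49/0.0266 ≈ 69.61, so AQI = 70.
Site L: row 0.1253–0.1843 (AQI 151–200). (200−151)·(0.1643−0.1253)/(0.1843−0.1253) + 151 = 49·0.0390/0.0590 + 151 ≈ 183.39 → 183.
AQIs: Site F=91, Site E=207, Site K=224, Site D=70, Site L=183. Sum = 91 + 207 + 224 + 70 + 183 = 775.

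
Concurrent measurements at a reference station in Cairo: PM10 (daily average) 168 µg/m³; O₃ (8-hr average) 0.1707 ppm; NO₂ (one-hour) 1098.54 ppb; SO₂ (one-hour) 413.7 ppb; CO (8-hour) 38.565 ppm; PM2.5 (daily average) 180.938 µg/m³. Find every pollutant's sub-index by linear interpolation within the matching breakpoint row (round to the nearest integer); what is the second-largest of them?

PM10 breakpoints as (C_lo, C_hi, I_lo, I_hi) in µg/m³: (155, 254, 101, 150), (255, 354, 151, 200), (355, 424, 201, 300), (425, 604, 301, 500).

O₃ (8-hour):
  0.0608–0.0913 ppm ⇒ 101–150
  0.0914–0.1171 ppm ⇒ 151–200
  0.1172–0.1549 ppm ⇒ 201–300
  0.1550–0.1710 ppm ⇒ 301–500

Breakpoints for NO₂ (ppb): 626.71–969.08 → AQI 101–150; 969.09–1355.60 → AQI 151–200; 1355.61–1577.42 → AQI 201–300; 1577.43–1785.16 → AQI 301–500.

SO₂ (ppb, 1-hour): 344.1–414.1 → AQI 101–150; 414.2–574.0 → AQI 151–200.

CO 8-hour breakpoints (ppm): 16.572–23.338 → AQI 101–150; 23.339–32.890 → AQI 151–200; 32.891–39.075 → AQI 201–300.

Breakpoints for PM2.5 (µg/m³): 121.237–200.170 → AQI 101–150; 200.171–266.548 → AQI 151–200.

PM10: 168 lies in 155–254, so I_lo=101, I_hi=150, C_lo=155, C_hi=254.
(150−101)/(254−155) × (168−155) + 101 = 49/99 × 13 + 101 ≈ 107.43 → 107.
O₃: row 0.1550–0.1710 (AQI 301–500). (500−301)·(0.1707−0.1550)/(0.1710−0.1550) + 301 = 199·0.0157/0.0160 + 301 ≈ 496.27 → 496.
NO₂: 1098.54 ∈ [969.09, 1355.60] ↔ index [151, 200].
151 + (1098.54−969.09)·(200−151)/(1355.60−969.09) = 151 + 129.45·49/386.51 ≈ 167.41, so AQI = 167.
SO₂: 413.7 lies in 344.1–414.1, so I_lo=101, I_hi=150, C_lo=344.1, C_hi=414.1.
(150−101)/(414.1−344.1) × (413.7−344.1) + 101 = 49/70.0 × 69.6 + 101 ≈ 149.72 → 150.
CO 38.565: bracket 32.891–39.075 → index 201–300; slope 99/6.184, offset 5.674.
AQI = 201 + 99/6.184·5.674 ≈ 291.84 ⇒ 292.
PM2.5: row 121.237–200.170 (AQI 101–150). (150−101)·(180.938−121.237)/(200.170−121.237) + 101 = 49·59.701/78.933 + 101 ≈ 138.06 → 138.
Sub-indices: PM10→107, O₃→496, NO₂→167, SO₂→150, CO→292, PM2.5→138. Ranked high→low: 496, 292, 167, 150, 138, 107. Second-highest sub-index = 292.

292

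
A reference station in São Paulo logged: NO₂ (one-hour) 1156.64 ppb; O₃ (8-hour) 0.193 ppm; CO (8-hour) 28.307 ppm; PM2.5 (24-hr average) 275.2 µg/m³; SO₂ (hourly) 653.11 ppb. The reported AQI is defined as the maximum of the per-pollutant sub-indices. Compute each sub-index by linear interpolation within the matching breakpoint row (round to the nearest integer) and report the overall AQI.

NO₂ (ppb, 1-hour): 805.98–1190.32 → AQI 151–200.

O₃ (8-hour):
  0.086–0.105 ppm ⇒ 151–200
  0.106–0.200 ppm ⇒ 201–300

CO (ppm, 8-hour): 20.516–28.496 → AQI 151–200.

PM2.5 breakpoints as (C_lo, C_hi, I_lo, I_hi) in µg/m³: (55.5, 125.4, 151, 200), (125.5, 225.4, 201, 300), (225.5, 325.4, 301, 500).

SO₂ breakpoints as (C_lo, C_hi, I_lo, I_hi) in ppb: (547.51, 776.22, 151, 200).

400

NO₂: row 805.98–1190.32 (AQI 151–200). (200−151)·(1156.64−805.98)/(1190.32−805.98) + 151 = 49·350.66/384.34 + 151 ≈ 195.71 → 196.
O₃ 0.193: bracket 0.106–0.200 → index 201–300; slope 99/0.094, offset 0.087.
AQI = 201 + 99/0.094·0.087 ≈ 292.63 ⇒ 293.
CO 28.307: bracket 20.516–28.496 → index 151–200; slope 49/7.980, offset 7.791.
AQI = 151 + 49/7.980·7.791 ≈ 198.84 ⇒ 199.
PM2.5: 275.2 lies in 225.5–325.4, so I_lo=301, I_hi=500, C_lo=225.5, C_hi=325.4.
(500−301)/(325.4−225.5) × (275.2−225.5) + 301 = 199/99.9 × 49.7 + 301 ≈ 400.00 → 400.
SO₂: 653.11 ∈ [547.51, 776.22] ↔ index [151, 200].
151 + (653.11−547.51)·(200−151)/(776.22−547.51) = 151 + 105.60·49/228.71 ≈ 173.62, so AQI = 174.
Sub-indices: NO₂→196, O₃→293, CO→199, PM2.5→400, SO₂→174. Overall AQI = max = 400; dominant pollutant is PM2.5.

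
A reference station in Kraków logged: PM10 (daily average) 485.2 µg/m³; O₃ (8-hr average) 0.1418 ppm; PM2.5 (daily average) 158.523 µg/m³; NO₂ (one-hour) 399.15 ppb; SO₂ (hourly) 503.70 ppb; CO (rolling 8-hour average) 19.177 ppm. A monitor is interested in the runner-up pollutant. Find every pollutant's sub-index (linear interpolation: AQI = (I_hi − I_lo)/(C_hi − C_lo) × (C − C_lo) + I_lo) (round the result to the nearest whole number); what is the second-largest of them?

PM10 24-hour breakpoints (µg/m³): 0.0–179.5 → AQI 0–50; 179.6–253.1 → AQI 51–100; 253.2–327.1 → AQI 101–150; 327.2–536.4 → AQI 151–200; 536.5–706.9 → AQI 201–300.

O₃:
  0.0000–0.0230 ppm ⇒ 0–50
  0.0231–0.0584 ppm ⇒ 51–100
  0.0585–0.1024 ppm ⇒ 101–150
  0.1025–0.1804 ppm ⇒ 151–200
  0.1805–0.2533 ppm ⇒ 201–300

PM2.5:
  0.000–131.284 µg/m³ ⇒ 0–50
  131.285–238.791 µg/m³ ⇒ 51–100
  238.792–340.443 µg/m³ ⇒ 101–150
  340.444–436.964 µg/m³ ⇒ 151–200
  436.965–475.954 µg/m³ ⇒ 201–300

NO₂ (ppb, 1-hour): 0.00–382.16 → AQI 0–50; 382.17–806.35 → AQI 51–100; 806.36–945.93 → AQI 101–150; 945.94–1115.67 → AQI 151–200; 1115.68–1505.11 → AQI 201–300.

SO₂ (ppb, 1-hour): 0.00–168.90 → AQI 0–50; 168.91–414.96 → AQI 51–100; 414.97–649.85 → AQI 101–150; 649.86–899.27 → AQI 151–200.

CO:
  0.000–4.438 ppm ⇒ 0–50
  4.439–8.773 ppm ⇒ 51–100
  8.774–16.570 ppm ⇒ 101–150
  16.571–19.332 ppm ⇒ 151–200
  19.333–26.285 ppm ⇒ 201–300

PM10: 485.2 ∈ [327.2, 536.4] ↔ index [151, 200].
151 + (485.2−327.2)·(200−151)/(536.4−327.2) = 151 + 158.0·49/209.2 ≈ 188.01, so AQI = 188.
O₃: 0.1418 lies in 0.1025–0.1804, so I_lo=151, I_hi=200, C_lo=0.1025, C_hi=0.1804.
(200−151)/(0.1804−0.1025) × (0.1418−0.1025) + 151 = 49/0.0779 × 0.0393 + 151 ≈ 175.72 → 176.
PM2.5: 158.523 lies in 131.285–238.791, so I_lo=51, I_hi=100, C_lo=131.285, C_hi=238.791.
(100−51)/(238.791−131.285) × (158.523−131.285) + 51 = 49/107.506 × 27.238 + 51 ≈ 63.41 → 63.
NO₂: 399.15 ∈ [382.17, 806.35] ↔ index [51, 100].
51 + (399.15−382.17)·(100−51)/(806.35−382.17) = 51 + 16.98·49/424.18 ≈ 52.96, so AQI = 53.
SO₂: 503.70 ∈ [414.97, 649.85] ↔ index [101, 150].
101 + (503.70−414.97)·(150−101)/(649.85−414.97) = 101 + 88.73·49/234.88 ≈ 119.51, so AQI = 120.
CO: 19.177 lies in 16.571–19.332, so I_lo=151, I_hi=200, C_lo=16.571, C_hi=19.332.
(200−151)/(19.332−16.571) × (19.177−16.571) + 151 = 49/2.761 × 2.606 + 151 ≈ 197.25 → 197.
Sub-indices: PM10→188, O₃→176, PM2.5→63, NO₂→53, SO₂→120, CO→197. Ranked high→low: 197, 188, 176, 120, 63, 53. Second-highest sub-index = 188.

188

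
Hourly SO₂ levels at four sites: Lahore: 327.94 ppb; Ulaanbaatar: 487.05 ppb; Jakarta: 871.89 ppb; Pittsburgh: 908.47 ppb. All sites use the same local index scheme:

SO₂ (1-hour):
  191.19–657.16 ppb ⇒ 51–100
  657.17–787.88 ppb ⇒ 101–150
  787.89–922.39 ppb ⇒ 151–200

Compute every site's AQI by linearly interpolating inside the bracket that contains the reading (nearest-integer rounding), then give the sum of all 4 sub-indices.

Lahore: 327.94 ∈ [191.19, 657.16] ↔ index [51, 100].
51 + (327.94−191.19)·(100−51)/(657.16−191.19) = 51 + 136.75·49/465.97 ≈ 65.38, so AQI = 65.
Ulaanbaatar: 487.05 ∈ [191.19, 657.16] ↔ index [51, 100].
51 + (487.05−191.19)·(100−51)/(657.16−191.19) = 51 + 295.86·49/465.97 ≈ 82.11, so AQI = 82.
Jakarta: 871.89 lies in 787.89–922.39, so I_lo=151, I_hi=200, C_lo=787.89, C_hi=922.39.
(200−151)/(922.39−787.89) × (871.89−787.89) + 151 = 49/134.50 × 84.00 + 151 ≈ 181.60 → 182.
Pittsburgh: 908.47 lies in 787.89–922.39, so I_lo=151, I_hi=200, C_lo=787.89, C_hi=922.39.
(200−151)/(922.39−787.89) × (908.47−787.89) + 151 = 49/134.50 × 120.58 + 151 ≈ 194.93 → 195.
AQIs: Lahore=65, Ulaanbaatar=82, Jakarta=182, Pittsburgh=195. Sum = 65 + 82 + 182 + 195 = 524.

524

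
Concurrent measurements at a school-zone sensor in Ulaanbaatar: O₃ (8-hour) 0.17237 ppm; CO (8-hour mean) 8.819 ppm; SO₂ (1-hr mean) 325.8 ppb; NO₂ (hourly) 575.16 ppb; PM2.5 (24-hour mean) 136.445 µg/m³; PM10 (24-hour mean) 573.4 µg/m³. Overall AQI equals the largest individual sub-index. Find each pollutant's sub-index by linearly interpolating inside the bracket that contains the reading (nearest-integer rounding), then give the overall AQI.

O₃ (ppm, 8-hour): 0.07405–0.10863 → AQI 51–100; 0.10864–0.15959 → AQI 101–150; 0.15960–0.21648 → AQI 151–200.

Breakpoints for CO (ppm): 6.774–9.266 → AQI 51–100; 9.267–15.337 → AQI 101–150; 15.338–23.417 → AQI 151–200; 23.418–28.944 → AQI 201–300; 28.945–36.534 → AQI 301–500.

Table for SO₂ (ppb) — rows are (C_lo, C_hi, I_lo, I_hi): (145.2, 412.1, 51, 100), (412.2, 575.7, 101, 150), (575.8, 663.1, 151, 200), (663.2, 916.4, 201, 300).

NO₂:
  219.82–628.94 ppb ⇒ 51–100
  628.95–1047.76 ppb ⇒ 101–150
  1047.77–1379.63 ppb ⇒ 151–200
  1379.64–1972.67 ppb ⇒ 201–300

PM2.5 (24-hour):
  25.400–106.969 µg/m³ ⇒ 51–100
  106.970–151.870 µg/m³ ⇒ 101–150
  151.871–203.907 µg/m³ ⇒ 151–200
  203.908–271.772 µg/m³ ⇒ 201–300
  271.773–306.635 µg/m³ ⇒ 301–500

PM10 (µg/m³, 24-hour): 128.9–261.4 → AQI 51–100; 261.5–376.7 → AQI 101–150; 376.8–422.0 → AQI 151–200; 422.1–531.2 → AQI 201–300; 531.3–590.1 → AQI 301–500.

443

O₃ 0.17237: bracket 0.15960–0.21648 → index 151–200; slope 49/0.05688, offset 0.01277.
AQI = 151 + 49/0.05688·0.01277 ≈ 162.00 ⇒ 162.
CO 8.819: bracket 6.774–9.266 → index 51–100; slope 49/2.492, offset 2.045.
AQI = 51 + 49/2.492·2.045 ≈ 91.21 ⇒ 91.
SO₂ 325.8: bracket 145.2–412.1 → index 51–100; slope 49/266.9, offset 180.6.
AQI = 51 + 49/266.9·180.6 ≈ 84.16 ⇒ 84.
NO₂: 575.16 ∈ [219.82, 628.94] ↔ index [51, 100].
51 + (575.16−219.82)·(100−51)/(628.94−219.82) = 51 + 355.34·49/409.12 ≈ 93.56, so AQI = 94.
PM2.5 136.445: bracket 106.970–151.870 → index 101–150; slope 49/44.900, offset 29.475.
AQI = 101 + 49/44.900·29.475 ≈ 133.17 ⇒ 133.
PM10: 573.4 ∈ [531.3, 590.1] ↔ index [301, 500].
301 + (573.4−531.3)·(500−301)/(590.1−531.3) = 301 + 42.1·199/58.8 ≈ 443.48, so AQI = 443.
Sub-indices: O₃→162, CO→91, SO₂→84, NO₂→94, PM2.5→133, PM10→443. Overall AQI = max = 443; dominant pollutant is PM10.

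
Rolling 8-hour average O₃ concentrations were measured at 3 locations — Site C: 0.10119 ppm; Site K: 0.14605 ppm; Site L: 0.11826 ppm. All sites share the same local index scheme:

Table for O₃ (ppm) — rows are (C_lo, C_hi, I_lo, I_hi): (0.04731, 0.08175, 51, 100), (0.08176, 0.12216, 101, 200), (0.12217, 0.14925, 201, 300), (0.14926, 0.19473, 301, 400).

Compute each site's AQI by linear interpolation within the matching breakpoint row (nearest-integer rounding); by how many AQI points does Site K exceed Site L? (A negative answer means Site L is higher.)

98

Site C: row 0.08176–0.12216 (AQI 101–200). (200−101)·(0.10119−0.08176)/(0.12216−0.08176) + 101 = 99·0.01943/0.04040 + 101 ≈ 148.61 → 149.
Site K: 0.14605 ∈ [0.12217, 0.14925] ↔ index [201, 300].
201 + (0.14605−0.12217)·(300−201)/(0.14925−0.12217) = 201 + 0.02388·99/0.02708 ≈ 288.30, so AQI = 288.
Site L: 0.11826 lies in 0.08176–0.12216, so I_lo=101, I_hi=200, C_lo=0.08176, C_hi=0.12216.
(200−101)/(0.12216−0.08176) × (0.11826−0.08176) + 101 = 99/0.04040 × 0.03650 + 101 ≈ 190.44 → 190.
AQIs: Site C=149, Site K=288, Site L=190. Site K (288) − Site L (190) = 98.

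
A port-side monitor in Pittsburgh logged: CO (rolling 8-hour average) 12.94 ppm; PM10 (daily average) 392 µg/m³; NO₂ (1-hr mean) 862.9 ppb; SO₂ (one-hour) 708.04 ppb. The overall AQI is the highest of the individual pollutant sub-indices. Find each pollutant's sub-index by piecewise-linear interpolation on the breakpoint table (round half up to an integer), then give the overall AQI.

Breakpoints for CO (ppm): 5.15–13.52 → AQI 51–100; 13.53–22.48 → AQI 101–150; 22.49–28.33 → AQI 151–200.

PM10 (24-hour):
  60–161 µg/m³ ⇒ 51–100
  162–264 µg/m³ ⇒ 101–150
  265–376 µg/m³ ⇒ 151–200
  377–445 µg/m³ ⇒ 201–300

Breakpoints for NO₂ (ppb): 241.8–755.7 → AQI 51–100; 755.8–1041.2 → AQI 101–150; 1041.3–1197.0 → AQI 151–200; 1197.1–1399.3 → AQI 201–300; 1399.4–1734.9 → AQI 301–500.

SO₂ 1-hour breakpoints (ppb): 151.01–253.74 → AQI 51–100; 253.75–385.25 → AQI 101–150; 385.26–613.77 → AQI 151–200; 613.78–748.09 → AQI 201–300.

CO: 12.94 lies in 5.15–13.52, so I_lo=51, I_hi=100, C_lo=5.15, C_hi=13.52.
(100−51)/(13.52−5.15) × (12.94−5.15) + 51 = 49/8.37 × 7.79 + 51 ≈ 96.60 → 97.
PM10: 392 lies in 377–445, so I_lo=201, I_hi=300, C_lo=377, C_hi=445.
(300−201)/(445−377) × (392−377) + 201 = 99/68 × 15 + 201 ≈ 222.84 → 223.
NO₂: 862.9 lies in 755.8–1041.2, so I_lo=101, I_hi=150, C_lo=755.8, C_hi=1041.2.
(150−101)/(1041.2−755.8) × (862.9−755.8) + 101 = 49/285.4 × 107.1 + 101 ≈ 119.39 → 119.
SO₂: 708.04 ∈ [613.78, 748.09] ↔ index [201, 300].
201 + (708.04−613.78)·(300−201)/(748.09−613.78) = 201 + 94.26·99/134.31 ≈ 270.48, so AQI = 270.
Sub-indices: CO→97, PM10→223, NO₂→119, SO₂→270. Overall AQI = max = 270; dominant pollutant is SO₂.

270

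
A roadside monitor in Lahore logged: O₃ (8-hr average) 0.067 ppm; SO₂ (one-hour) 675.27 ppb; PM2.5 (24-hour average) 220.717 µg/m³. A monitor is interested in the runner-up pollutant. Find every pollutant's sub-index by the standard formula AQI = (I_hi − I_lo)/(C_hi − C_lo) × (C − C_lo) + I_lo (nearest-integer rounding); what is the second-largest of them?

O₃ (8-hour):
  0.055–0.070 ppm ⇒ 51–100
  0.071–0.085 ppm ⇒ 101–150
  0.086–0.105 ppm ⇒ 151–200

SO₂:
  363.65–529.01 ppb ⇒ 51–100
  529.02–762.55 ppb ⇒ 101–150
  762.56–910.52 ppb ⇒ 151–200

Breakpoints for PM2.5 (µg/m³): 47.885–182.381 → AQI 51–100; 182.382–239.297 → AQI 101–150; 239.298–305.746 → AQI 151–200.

132

O₃: row 0.055–0.070 (AQI 51–100). (100−51)·(0.067−0.055)/(0.070−0.055) + 51 = 49·0.012/0.015 + 51 ≈ 90.20 → 90.
SO₂: row 529.02–762.55 (AQI 101–150). (150−101)·(675.27−529.02)/(762.55−529.02) + 101 = 49·146.25/233.53 + 101 ≈ 131.69 → 132.
PM2.5: 220.717 lies in 182.382–239.297, so I_lo=101, I_hi=150, C_lo=182.382, C_hi=239.297.
(150−101)/(239.297−182.382) × (220.717−182.382) + 101 = 49/56.915 × 38.335 + 101 ≈ 134.00 → 134.
Sub-indices: O₃→90, SO₂→132, PM2.5→134. Ranked high→low: 134, 132, 90. Second-highest sub-index = 132.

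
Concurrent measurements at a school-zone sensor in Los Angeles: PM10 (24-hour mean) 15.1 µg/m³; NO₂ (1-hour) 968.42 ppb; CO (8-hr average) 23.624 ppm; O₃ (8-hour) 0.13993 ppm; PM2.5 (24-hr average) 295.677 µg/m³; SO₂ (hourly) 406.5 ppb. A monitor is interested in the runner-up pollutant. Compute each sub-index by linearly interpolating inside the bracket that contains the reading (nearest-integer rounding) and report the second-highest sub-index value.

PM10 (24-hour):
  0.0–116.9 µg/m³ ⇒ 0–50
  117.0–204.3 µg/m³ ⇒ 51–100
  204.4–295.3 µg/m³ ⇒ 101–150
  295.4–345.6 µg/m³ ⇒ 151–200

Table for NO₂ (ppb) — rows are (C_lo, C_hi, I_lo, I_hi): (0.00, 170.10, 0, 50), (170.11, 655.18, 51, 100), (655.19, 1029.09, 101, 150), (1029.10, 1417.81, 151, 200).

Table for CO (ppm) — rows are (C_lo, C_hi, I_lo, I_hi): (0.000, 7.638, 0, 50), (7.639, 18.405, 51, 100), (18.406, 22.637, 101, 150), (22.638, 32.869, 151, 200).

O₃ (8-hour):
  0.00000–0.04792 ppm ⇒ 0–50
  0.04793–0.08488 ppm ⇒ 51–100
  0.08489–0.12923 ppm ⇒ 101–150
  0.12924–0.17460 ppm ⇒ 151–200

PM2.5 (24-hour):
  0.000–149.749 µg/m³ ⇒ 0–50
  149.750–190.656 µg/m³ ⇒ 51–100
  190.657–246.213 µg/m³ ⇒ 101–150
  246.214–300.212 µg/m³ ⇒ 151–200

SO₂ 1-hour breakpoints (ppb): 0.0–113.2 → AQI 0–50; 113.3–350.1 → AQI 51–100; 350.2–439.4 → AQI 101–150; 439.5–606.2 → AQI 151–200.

163

PM10 15.1: bracket 0.0–116.9 → index 0–50; slope 50/116.9, offset 15.1.
AQI = 0 + 50/116.9·15.1 ≈ 6.46 ⇒ 6.
NO₂: 968.42 ∈ [655.19, 1029.09] ↔ index [101, 150].
101 + (968.42−655.19)·(150−101)/(1029.09−655.19) = 101 + 313.23·49/373.90 ≈ 142.05, so AQI = 142.
CO: 23.624 lies in 22.638–32.869, so I_lo=151, I_hi=200, C_lo=22.638, C_hi=32.869.
(200−151)/(32.869−22.638) × (23.624−22.638) + 151 = 49/10.231 × 0.986 + 151 ≈ 155.72 → 156.
O₃: row 0.12924–0.17460 (AQI 151–200). (200−151)·(0.13993−0.12924)/(0.17460−0.12924) + 151 = 49·0.01069/0.04536 + 151 ≈ 162.55 → 163.
PM2.5: 295.677 lies in 246.214–300.212, so I_lo=151, I_hi=200, C_lo=246.214, C_hi=300.212.
(200−151)/(300.212−246.214) × (295.677−246.214) + 151 = 49/53.998 × 49.463 + 151 ≈ 195.88 → 196.
SO₂: 406.5 lies in 350.2–439.4, so I_lo=101, I_hi=150, C_lo=350.2, C_hi=439.4.
(150−101)/(439.4−350.2) × (406.5−350.2) + 101 = 49/89.2 × 56.3 + 101 ≈ 131.93 → 132.
Sub-indices: PM10→6, NO₂→142, CO→156, O₃→163, PM2.5→196, SO₂→132. Ranked high→low: 196, 163, 156, 142, 132, 6. Second-highest sub-index = 163.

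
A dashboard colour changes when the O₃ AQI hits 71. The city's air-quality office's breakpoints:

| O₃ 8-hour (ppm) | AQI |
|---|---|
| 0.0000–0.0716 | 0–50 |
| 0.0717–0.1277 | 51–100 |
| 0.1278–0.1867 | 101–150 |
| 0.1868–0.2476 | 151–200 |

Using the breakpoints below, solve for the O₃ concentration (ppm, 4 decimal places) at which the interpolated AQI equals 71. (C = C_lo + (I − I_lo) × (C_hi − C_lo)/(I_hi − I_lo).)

0.0946

AQI 71 lies in the 51–100 band, which corresponds to 0.0717–0.1277 ppm.
C = 0.0717 + (71−51)×(0.1277−0.0717)/(100−51) = 0.0717 + 20×0.0560/49 ≈ 0.094557 ppm → 0.0946 ppm to 4 dp.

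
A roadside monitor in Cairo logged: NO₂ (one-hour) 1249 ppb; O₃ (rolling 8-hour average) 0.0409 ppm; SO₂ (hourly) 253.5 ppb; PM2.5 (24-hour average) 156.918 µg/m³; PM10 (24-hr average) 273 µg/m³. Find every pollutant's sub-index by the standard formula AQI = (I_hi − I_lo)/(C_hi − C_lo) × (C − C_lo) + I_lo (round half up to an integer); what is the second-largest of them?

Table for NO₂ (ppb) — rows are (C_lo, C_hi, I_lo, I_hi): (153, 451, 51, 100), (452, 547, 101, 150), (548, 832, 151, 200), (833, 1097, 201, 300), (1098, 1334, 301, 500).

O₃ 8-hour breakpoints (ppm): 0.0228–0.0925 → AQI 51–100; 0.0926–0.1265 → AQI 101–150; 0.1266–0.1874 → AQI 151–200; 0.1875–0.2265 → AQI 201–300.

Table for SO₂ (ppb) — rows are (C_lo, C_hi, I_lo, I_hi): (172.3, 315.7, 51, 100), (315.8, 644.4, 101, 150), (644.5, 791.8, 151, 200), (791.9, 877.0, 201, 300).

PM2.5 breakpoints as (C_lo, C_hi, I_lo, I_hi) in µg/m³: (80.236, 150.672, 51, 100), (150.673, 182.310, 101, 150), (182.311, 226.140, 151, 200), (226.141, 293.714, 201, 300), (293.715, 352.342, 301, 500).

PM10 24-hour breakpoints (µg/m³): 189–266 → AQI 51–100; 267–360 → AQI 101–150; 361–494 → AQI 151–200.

NO₂: 1249 lies in 1098–1334, so I_lo=301, I_hi=500, C_lo=1098, C_hi=1334.
(500−301)/(1334−1098) × (1249−1098) + 301 = 199/236 × 151 + 301 ≈ 428.33 → 428.
O₃ 0.0409: bracket 0.0228–0.0925 → index 51–100; slope 49/0.0697, offset 0.0181.
AQI = 51 + 49/0.0697·0.0181 ≈ 63.72 ⇒ 64.
SO₂: row 172.3–315.7 (AQI 51–100). (100−51)·(253.5−172.3)/(315.7−172.3) + 51 = 49·81.2/143.4 + 51 ≈ 78.75 → 79.
PM2.5: 156.918 ∈ [150.673, 182.310] ↔ index [101, 150].
101 + (156.918−150.673)·(150−101)/(182.310−150.673) = 101 + 6.245·49/31.637 ≈ 110.67, so AQI = 111.
PM10: 273 ∈ [267, 360] ↔ index [101, 150].
101 + (273−267)·(150−101)/(360−267) = 101 + 6·49/93 ≈ 104.16, so AQI = 104.
Sub-indices: NO₂→428, O₃→64, SO₂→79, PM2.5→111, PM10→104. Ranked high→low: 428, 111, 104, 79, 64. Second-highest sub-index = 111.

111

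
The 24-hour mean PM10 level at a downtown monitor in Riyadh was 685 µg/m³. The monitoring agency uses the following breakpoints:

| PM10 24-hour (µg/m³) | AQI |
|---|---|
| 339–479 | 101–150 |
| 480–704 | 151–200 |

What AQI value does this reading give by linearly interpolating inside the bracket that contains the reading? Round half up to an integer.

196

PM10 685: bracket 480–704 → index 151–200; slope 49/224, offset 205.
AQI = 151 + 49/224·205 ≈ 195.84 ⇒ 196.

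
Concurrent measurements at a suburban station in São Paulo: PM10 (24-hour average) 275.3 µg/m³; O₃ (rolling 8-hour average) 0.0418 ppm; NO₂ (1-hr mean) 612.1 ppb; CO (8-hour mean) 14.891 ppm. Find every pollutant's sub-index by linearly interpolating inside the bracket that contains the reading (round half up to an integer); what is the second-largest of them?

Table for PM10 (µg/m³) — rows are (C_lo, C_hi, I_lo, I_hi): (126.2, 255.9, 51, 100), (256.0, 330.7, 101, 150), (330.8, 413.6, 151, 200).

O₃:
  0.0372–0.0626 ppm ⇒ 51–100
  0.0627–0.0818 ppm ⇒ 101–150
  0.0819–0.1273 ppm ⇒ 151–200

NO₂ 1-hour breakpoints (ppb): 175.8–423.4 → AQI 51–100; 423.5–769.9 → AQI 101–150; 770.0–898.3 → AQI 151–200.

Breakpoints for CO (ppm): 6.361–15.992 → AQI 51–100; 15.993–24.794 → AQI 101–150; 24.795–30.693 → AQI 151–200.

PM10: row 256.0–330.7 (AQI 101–150). (150−101)·(275.3−256.0)/(330.7−256.0) + 101 = 49·19.3/74.7 + 101 ≈ 113.66 → 114.
O₃: row 0.0372–0.0626 (AQI 51–100). (100−51)·(0.0418−0.0372)/(0.0626−0.0372) + 51 = 49·0.0046/0.0254 + 51 ≈ 59.87 → 60.
NO₂: 612.1 ∈ [423.5, 769.9] ↔ index [101, 150].
101 + (612.1−423.5)·(150−101)/(769.9−423.5) = 101 + 188.6·49/346.4 ≈ 127.68, so AQI = 128.
CO 14.891: bracket 6.361–15.992 → index 51–100; slope 49/9.631, offset 8.530.
AQI = 51 + 49/9.631·8.530 ≈ 94.40 ⇒ 94.
Sub-indices: PM10→114, O₃→60, NO₂→128, CO→94. Ranked high→low: 128, 114, 94, 60. Second-highest sub-index = 114.

114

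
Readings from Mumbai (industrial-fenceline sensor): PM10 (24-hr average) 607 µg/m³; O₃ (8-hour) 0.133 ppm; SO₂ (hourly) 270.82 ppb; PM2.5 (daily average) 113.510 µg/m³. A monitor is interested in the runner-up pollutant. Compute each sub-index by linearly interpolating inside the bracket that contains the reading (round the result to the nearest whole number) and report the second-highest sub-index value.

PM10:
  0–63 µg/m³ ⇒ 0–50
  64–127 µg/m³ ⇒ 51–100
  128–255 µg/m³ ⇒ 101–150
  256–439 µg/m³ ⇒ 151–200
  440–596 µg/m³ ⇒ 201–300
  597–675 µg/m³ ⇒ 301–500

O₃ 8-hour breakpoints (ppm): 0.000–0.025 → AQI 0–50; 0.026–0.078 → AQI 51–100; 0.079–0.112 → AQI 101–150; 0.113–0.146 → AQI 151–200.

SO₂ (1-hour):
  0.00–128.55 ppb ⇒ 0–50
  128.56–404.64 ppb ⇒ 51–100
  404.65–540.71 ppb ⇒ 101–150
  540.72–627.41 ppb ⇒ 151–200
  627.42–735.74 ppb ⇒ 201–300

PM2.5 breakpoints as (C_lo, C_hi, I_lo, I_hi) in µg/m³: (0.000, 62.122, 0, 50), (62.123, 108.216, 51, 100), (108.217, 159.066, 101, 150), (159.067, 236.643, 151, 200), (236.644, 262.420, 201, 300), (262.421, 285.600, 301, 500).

181

PM10: 607 ∈ [597, 675] ↔ index [301, 500].
301 + (607−597)·(500−301)/(675−597) = 301 + 10·199/78 ≈ 326.51, so AQI = 327.
O₃: row 0.113–0.146 (AQI 151–200). (200−151)·(0.133−0.113)/(0.146−0.113) + 151 = 49·0.020/0.033 + 151 ≈ 180.70 → 181.
SO₂: row 128.56–404.64 (AQI 51–100). (100−51)·(270.82−128.56)/(404.64−128.56) + 51 = 49·142.26/276.08 + 51 ≈ 76.25 → 76.
PM2.5: 113.510 lies in 108.217–159.066, so I_lo=101, I_hi=150, C_lo=108.217, C_hi=159.066.
(150−101)/(159.066−108.217) × (113.510−108.217) + 101 = 49/50.849 × 5.293 + 101 ≈ 106.10 → 106.
Sub-indices: PM10→327, O₃→181, SO₂→76, PM2.5→106. Ranked high→low: 327, 181, 106, 76. Second-highest sub-index = 181.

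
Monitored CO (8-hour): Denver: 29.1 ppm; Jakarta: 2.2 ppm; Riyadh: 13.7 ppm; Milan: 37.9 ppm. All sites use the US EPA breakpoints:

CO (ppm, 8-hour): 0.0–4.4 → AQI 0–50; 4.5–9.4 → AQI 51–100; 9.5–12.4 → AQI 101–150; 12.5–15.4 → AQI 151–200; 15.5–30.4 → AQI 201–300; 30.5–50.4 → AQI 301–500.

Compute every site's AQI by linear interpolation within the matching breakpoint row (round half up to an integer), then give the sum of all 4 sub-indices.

862

Denver 29.1: bracket 15.5–30.4 → index 201–300; slope 99/14.9, offset 13.6.
AQI = 201 + 99/14.9·13.6 ≈ 291.36 ⇒ 291.
Jakarta: 2.2 lies in 0.0–4.4, so I_lo=0, I_hi=50, C_lo=0.0, C_hi=4.4.
(50−0)/(4.4−0.0) × (2.2−0.0) + 0 = 50/4.4 × 2.2 + 0 ≈ 25.00 → 25.
Riyadh: 13.7 lies in 12.5–15.4, so I_lo=151, I_hi=200, C_lo=12.5, C_hi=15.4.
(200−151)/(15.4−12.5) × (13.7−12.5) + 151 = 49/2.9 × 1.2 + 151 ≈ 171.28 → 171.
Milan 37.9: bracket 30.5–50.4 → index 301–500; slope 199/19.9, offset 7.4.
AQI = 301 + 199/19.9·7.4 ≈ 375.00 ⇒ 375.
AQIs: Denver=291, Jakarta=25, Riyadh=171, Milan=375. Sum = 291 + 25 + 171 + 375 = 862.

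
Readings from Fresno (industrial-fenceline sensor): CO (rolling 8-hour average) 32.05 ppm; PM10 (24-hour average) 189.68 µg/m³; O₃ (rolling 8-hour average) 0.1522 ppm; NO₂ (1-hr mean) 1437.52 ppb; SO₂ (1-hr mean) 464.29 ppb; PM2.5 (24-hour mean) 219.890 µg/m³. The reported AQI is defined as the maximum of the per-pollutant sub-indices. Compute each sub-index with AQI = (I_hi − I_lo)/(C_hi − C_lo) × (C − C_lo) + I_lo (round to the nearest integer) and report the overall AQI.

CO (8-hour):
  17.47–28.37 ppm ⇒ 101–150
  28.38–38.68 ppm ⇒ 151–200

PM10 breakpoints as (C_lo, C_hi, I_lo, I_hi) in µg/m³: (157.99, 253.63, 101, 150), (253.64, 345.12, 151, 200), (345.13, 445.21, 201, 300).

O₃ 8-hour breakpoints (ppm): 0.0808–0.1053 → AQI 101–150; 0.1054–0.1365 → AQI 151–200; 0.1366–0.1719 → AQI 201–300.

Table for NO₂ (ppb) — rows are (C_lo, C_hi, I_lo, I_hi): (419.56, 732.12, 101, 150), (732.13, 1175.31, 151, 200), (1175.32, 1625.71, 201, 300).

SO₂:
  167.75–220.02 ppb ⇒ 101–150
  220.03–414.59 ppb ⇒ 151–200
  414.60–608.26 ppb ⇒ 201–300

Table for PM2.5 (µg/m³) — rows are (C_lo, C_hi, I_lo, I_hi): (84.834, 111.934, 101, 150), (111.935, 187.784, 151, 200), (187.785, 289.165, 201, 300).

259

CO 32.05: bracket 28.38–38.68 → index 151–200; slope 49/10.30, offset 3.67.
AQI = 151 + 49/10.30·3.67 ≈ 168.46 ⇒ 168.
PM10: row 157.99–253.63 (AQI 101–150). (150−101)·(189.68−157.99)/(253.63−157.99) + 101 = 49·31.69/95.64 + 101 ≈ 117.24 → 117.
O₃ 0.1522: bracket 0.1366–0.1719 → index 201–300; slope 99/0.0353, offset 0.0156.
AQI = 201 + 99/0.0353·0.0156 ≈ 244.75 ⇒ 245.
NO₂: 1437.52 lies in 1175.32–1625.71, so I_lo=201, I_hi=300, C_lo=1175.32, C_hi=1625.71.
(300−201)/(1625.71−1175.32) × (1437.52−1175.32) + 201 = 99/450.39 × 262.20 + 201 ≈ 258.63 → 259.
SO₂: 464.29 lies in 414.60–608.26, so I_lo=201, I_hi=300, C_lo=414.60, C_hi=608.26.
(300−201)/(608.26−414.60) × (464.29−414.60) + 201 = 99/193.66 × 49.69 + 201 ≈ 226.40 → 226.
PM2.5: row 187.785–289.165 (AQI 201–300). (300−201)·(219.890−187.785)/(289.165−187.785) + 201 = 99·32.105/101.380 + 201 ≈ 232.35 → 232.
Sub-indices: CO→168, PM10→117, O₃→245, NO₂→259, SO₂→226, PM2.5→232. Overall AQI = max = 259; dominant pollutant is NO₂.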